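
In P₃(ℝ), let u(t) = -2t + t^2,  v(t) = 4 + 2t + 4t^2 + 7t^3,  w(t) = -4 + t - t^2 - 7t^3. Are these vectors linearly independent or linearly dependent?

Write each element as a coordinate vector in ℝ⁴ using {1, t, …, t^3}.
Place the vectors as rows of a 3×4 matrix and reduce to echelon form.
The reduction yields 3 nonzero rows, so the rank is 3.
Since rank = 3 (the number of vectors), the set is linearly independent.

linearly independent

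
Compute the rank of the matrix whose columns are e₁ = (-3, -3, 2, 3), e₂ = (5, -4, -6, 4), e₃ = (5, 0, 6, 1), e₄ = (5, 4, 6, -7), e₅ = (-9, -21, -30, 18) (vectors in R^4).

Apply Gaussian elimination to the matrix whose rows are e₁, e₂, e₃, e₄, e₅.
There are 4 pivot columns, so rank = 4.
(With 5 elements in a 4-dimensional space the rank is at most 4.)

rank 4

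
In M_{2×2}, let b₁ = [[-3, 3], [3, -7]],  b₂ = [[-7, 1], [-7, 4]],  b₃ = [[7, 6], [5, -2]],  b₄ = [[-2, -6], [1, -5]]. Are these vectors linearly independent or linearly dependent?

Take coordinates with respect to the standard basis {E₁₁, E₁₂, E₂₁, E₂₂}.
Row-reduce the matrix whose columns are b₁, b₂, b₃, b₄.
The reduction yields 4 nonzero rows, so the rank is 4.
Since rank = 4 (the number of vectors), the set is linearly independent.

linearly independent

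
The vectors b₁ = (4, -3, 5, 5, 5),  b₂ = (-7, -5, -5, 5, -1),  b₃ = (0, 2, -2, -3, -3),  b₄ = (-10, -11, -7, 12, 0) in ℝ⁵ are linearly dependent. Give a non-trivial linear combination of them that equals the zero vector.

Set up α₁b₁ + … + α₄b₄ = 0 and solve the homogeneous system.
A generator of the null space is (1, 2, 1, -1).

b₁ + 2b₂ + b₃ - b₄ = 0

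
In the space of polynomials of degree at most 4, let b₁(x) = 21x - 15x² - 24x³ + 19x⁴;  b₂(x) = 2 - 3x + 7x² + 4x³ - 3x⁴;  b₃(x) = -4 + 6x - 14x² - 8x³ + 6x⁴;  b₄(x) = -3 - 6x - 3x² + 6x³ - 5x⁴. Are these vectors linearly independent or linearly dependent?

linearly dependent

Take coordinates with respect to the standard basis {1, x, …, x⁴}.
One vector is a scalar multiple of another, so the set is dependent.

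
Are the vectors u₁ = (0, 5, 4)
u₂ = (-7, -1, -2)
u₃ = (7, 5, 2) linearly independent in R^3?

The matrix [u₁|u₂|u₃] has determinant -112.
A nonzero determinant means the columns are linearly independent.

linearly independent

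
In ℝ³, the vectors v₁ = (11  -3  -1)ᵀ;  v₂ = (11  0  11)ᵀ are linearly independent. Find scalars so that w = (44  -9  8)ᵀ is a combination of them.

w = 3v₁ + v₂

Write w = c₁v₁ + c₂v₂ and equate components.
Row-reducing the augmented matrix gives the unique coefficients (c₁, c₂) = (3, 1).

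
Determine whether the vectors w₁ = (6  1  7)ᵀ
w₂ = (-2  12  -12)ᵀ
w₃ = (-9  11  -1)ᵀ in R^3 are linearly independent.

Form the 3×3 matrix with these as columns; its determinant is 1428.
A nonzero determinant means the columns are linearly independent.

linearly independent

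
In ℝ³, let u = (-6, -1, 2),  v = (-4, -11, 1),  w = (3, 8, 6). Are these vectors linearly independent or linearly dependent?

Place the vectors as rows of a 3×3 matrix and reduce to echelon form.
The reduction yields 3 nonzero rows, so the rank is 3.
Since rank = 3 (the number of vectors), the set is linearly independent.

linearly independent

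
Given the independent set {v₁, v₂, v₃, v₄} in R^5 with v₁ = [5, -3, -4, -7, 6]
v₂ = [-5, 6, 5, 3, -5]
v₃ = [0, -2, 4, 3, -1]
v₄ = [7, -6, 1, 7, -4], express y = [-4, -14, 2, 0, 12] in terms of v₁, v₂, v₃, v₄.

Write y = a₁v₁ + … + a₄v₄ and equate components.
Back-substitution yields (a₁, …, a₄) = (-2, -4, 4, -2).

y = -2v₁ - 4v₂ + 4v₃ - 2v₄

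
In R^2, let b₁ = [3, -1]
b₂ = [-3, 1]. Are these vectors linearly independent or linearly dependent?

The matrix [b₁|b₂] has determinant 0.
A zero determinant means the columns are linearly dependent.
Indeed b₁ + b₂ = 0.

linearly dependent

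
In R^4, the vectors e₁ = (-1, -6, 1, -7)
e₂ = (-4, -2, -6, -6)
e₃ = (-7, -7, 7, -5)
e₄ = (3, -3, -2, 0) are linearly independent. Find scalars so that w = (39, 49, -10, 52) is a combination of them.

w = -2e₁ - 3e₂ - 4e₃ - e₄

Solve the system with e₁, e₂, e₃, e₄ as columns and w as the right-hand side.
The system has the unique solution (α₁, …, α₄) = (-2, -3, -4, -1).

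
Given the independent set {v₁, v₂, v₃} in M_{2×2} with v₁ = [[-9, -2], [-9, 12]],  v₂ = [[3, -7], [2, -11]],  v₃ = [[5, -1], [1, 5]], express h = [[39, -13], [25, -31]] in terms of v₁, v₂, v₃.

Work in coordinates with respect to the standard basis {E₁₁, E₁₂, E₂₁, E₂₂}.
Set up the augmented matrix [v₁ | v₂ | v₃ | h] and row-reduce.
Row-reducing the augmented matrix gives the unique coefficients (c₁, c₂, c₃) = (-2, 2, 3).

h = -2v₁ + 2v₂ + 3v₃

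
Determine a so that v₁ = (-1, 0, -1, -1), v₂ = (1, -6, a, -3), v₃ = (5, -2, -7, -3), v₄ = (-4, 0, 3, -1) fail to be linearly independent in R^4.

a = 35/3

The set is linearly dependent precisely when det[v₁; v₂; v₃; v₄] = 0.
Expanding, det = 70 - 6*a.
Solving 70 - 6*a = 0 yields a = 35/3.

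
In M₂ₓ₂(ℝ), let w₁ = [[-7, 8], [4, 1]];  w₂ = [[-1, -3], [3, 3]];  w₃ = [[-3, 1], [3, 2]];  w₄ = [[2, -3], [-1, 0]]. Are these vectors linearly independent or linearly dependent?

Write each element as a coordinate vector in ℝ⁴ using {E₁₁, E₁₂, E₂₁, E₂₂}.
Row-reduce the matrix whose columns are w₁, w₂, w₃, w₄.
The reduction yields 3 nonzero rows, so the rank is 3.
Since rank 3 < 4, the set is linearly dependent.

linearly dependent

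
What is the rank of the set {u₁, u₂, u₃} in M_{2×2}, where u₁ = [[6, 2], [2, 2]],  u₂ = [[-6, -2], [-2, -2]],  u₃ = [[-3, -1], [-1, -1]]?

1

Represent each element by its coordinate vector in ℝ⁴.
Row-reduce the 3×4 matrix with these as rows.
The echelon form has 1 nonzero row, so the rank is 1.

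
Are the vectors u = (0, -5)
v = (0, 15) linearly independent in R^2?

Row-reduce the matrix whose columns are u, v.
The reduction yields 1 nonzero row, so the rank is 1.
Since rank 1 < 2, the set is linearly dependent.
Indeed 3u + v = 0.

linearly dependent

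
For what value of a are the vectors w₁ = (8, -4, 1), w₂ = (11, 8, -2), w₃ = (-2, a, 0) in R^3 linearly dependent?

a = 0

Place the vectors as rows of a 3×3 matrix; dependence ⇔ determinant zero.
The determinant works out to 27*a.
This vanishes exactly when a = 0.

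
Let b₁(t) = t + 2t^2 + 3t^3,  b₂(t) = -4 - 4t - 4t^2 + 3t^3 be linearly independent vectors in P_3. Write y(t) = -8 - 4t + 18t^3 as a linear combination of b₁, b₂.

Take coordinate vectors relative to {1, t, …, t^3}.
Solve the system with b₁, b₂ as columns and y as the right-hand side.
Row-reducing the augmented matrix gives the unique coefficients (α₁, α₂) = (4, 2).

y = 4b₁ + 2b₂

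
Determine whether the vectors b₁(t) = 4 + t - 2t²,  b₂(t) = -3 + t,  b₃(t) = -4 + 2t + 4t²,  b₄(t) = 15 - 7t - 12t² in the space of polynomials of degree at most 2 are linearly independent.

Take coordinates with respect to the standard basis {1, t, t²}.
There are 4 vectors in a 3-dimensional space, so they cannot be linearly independent.

linearly dependent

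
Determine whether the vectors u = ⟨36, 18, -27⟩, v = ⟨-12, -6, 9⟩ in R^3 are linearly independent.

linearly dependent

Place the vectors as rows of a 2×3 matrix and reduce to echelon form.
The reduction yields 1 nonzero row, so the rank is 1.
Since rank 1 < 2, the set is linearly dependent.
Indeed u + 3v = 0.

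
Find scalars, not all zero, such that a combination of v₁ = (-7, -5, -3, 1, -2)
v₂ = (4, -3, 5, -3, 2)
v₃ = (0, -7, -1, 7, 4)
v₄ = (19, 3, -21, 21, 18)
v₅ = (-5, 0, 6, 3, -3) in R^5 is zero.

3v₁ + 3v₂ - 3v₃ + v₄ + 2v₅ = 0

Row-reduce the matrix with v₁, v₂, v₃, v₄, v₅ as columns; the null space gives the coefficients.
The free variable yields coefficients (3, 3, -3, 1, 2) (any nonzero multiple also works).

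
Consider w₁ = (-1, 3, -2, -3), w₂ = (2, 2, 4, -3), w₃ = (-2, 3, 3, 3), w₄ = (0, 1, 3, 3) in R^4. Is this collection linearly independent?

The matrix [w₁|w₂|w₃|w₄] has determinant -96.
A nonzero determinant means the columns are linearly independent.

linearly independent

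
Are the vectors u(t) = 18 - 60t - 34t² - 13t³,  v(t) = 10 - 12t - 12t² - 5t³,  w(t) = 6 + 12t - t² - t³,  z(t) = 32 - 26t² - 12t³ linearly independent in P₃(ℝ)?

linearly dependent

Take coordinates with respect to the standard basis {1, t, …, t³}.
Form the 4×4 matrix with these as columns; its determinant is 0.
A zero determinant means the columns are linearly dependent.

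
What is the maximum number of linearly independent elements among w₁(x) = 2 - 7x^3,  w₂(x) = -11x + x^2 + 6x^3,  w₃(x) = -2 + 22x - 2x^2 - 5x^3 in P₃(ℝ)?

2

Pass to coordinate vectors with respect to the basis {1, x, …, x^3}.
Put the 4×3 matrix [w₁|w₂|w₃] into echelon form.
There are 2 pivot columns, so rank = 2.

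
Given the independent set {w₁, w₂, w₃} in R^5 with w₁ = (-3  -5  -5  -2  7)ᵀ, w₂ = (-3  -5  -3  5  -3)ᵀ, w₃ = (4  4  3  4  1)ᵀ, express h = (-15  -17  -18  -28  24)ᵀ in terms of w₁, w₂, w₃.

h = 3w₁ - 2w₂ - 3w₃

Solve the system with w₁, w₂, w₃ as columns and h as the right-hand side.
Row-reducing the augmented matrix gives the unique coefficients (c₁, c₂, c₃) = (3, -2, -3).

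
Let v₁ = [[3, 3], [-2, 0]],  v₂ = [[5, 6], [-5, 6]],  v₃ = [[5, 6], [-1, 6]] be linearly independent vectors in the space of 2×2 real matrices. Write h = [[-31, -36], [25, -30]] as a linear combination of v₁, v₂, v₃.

Work in coordinates with respect to the standard basis {E₁₁, E₁₂, E₂₁, E₂₂}.
Solve the system with v₁, v₂, v₃ as columns and h as the right-hand side.
Row-reducing the augmented matrix gives the unique coefficients (α₁, α₂, α₃) = (-2, -4, -1).

h = -2v₁ - 4v₂ - v₃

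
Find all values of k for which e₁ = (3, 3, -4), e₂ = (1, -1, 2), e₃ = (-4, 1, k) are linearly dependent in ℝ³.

k = -3

Dependence holds iff the 3×3 matrix [e₁ e₂ e₃] is singular.
Cofactor expansion gives det = -6*k - 18.
Solving -6*k - 18 = 0 yields k = -3.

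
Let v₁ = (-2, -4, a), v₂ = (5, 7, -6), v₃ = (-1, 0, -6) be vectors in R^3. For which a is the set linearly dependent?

a = 60/7

The set is linearly dependent precisely when det[v₁; v₂; v₃] = 0.
Expanding, det = 7*a - 60.
This vanishes exactly when a = 60/7.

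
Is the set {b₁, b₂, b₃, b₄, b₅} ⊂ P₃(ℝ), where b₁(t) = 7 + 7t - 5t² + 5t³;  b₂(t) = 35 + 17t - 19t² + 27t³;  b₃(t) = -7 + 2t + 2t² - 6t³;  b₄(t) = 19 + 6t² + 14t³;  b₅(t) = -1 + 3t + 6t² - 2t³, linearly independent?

linearly dependent

Write each element as a coordinate vector in ℝ⁴ using {1, t, …, t³}.
There are 5 vectors in a 4-dimensional space, so they cannot be linearly independent.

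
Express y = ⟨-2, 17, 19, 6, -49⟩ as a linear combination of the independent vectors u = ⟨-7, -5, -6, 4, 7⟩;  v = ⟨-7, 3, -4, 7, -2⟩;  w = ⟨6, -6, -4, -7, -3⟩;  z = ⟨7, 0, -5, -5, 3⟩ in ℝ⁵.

Since u, v, w, z are independent, the coefficients expressing y are uniquely determined by a linear system.
The system has the unique solution (c₁, …, c₄) = (-4, 3, 2, -3).

y = -4u + 3v + 2w - 3z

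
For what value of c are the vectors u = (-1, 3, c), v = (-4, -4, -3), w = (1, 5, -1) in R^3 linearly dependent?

c = -5/2

The set is linearly dependent precisely when det[u; v; w] = 0.
Expanding, det = -16*c - 40.
Solving -16*c - 40 = 0 yields c = -5/2.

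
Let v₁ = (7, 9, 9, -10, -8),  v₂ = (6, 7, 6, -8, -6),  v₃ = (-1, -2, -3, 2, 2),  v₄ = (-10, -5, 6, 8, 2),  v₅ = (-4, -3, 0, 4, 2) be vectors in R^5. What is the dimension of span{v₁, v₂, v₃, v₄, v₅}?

Put the 5×5 matrix [v₁|v₂|v₃|v₄|v₅] into echelon form.
Reduction leaves 2 leading entries, giving rank 2.

dim = 2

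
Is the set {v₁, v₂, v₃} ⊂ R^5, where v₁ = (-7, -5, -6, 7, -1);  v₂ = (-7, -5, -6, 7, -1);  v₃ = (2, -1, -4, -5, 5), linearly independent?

linearly dependent

Two of the vectors are equal, giving an immediate dependence.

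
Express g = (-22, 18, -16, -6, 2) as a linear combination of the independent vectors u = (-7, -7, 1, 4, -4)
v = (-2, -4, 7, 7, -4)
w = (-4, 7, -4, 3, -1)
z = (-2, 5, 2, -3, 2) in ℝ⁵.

Since u, v, w, z are independent, the coefficients expressing g are uniquely determined by a linear system.
The system has the unique solution (a₁, …, a₄) = (2, -2, 2, 2).

g = 2u - 2v + 2w + 2z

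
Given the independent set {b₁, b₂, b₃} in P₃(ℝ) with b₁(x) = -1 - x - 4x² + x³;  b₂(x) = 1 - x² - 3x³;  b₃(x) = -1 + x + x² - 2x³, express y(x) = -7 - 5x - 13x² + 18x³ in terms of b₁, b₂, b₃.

y = 4b₁ - 4b₂ - b₃

Take coordinate vectors relative to {1, x, …, x³}.
Since b₁, b₂, b₃ are independent, the coefficients expressing y are uniquely determined by a linear system.
The system has the unique solution (α₁, α₂, α₃) = (4, -4, -1).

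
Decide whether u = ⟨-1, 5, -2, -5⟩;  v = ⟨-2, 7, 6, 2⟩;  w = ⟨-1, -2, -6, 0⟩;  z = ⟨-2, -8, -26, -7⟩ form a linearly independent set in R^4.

linearly dependent

Place the vectors as rows of a 4×4 matrix and reduce to echelon form.
The reduction yields 3 nonzero rows, so the rank is 3.
Since rank 3 < 4, the set is linearly dependent.
Indeed u - v + 3w - z = 0.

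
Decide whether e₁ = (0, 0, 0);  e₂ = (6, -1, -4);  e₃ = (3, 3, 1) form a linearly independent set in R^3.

One of the vectors is the zero vector, so the set is linearly dependent.

linearly dependent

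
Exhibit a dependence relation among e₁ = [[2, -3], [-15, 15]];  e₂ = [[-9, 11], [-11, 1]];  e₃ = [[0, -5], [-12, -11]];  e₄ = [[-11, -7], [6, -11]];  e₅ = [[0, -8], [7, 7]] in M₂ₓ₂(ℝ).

Take coordinates with respect to {E₁₁, E₁₂, E₂₁, E₂₂}.
Set up α₁e₁ + … + α₅e₅ = 0 and solve the homogeneous system.
A generator of the null space is (1, -1, -1, 1, -2).

e₁ - e₂ - e₃ + e₄ - 2e₅ = 0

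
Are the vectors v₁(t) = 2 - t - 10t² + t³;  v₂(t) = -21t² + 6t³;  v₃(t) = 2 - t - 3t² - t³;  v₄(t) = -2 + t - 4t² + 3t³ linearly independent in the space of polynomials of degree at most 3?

Write each element as a coordinate vector in ℝ⁴ using {1, t, …, t³}.
Row-reduce the matrix whose columns are v₁, v₂, v₃, v₄.
The reduction yields 2 nonzero rows, so the rank is 2.
Since rank 2 < 4, the set is linearly dependent.
Indeed 3v₁ - v₂ - 3v₃ = 0.

linearly dependent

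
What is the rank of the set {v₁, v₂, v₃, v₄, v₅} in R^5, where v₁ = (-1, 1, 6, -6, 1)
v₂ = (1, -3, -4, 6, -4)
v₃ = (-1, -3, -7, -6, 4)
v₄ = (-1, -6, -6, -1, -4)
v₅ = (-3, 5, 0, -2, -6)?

rank 5

Row-reduce the 5×5 matrix with these as rows.
Exactly 5 pivots survive; hence the rank is 5.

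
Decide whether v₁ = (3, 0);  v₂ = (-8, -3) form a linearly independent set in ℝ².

Place the vectors as rows of a 2×2 matrix and reduce to echelon form.
The reduction yields 2 nonzero rows, so the rank is 2.
Since rank = 2 (the number of vectors), the set is linearly independent.

linearly independent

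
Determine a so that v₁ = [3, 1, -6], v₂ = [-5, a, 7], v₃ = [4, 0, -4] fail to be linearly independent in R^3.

a = -2/3

Place the vectors as rows of a 3×3 matrix; dependence ⇔ determinant zero.
Cofactor expansion gives det = 12*a + 8.
This vanishes exactly when a = -2/3.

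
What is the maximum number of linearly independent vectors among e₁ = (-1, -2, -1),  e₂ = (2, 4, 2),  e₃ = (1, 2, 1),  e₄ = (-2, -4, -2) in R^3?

Apply Gaussian elimination to the matrix whose rows are e₁, e₂, e₃, e₄.
Reduction leaves 1 leading entry, giving rank 1.
(With 4 elements in a 3-dimensional space the rank is at most 3.)

1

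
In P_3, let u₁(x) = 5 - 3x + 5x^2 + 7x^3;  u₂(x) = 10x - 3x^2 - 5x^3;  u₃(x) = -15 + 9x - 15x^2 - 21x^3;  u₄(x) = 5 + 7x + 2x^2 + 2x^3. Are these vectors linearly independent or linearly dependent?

Write each element as a coordinate vector in ℝ⁴ using {1, x, …, x^3}.
Place the vectors as rows of a 4×4 matrix and reduce to echelon form.
The reduction yields 2 nonzero rows, so the rank is 2.
Since rank 2 < 4, the set is linearly dependent.

linearly dependent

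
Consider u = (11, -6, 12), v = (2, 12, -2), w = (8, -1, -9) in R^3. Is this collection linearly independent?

linearly independent

Place the vectors as rows of a 3×3 matrix and reduce to echelon form.
The reduction yields 3 nonzero rows, so the rank is 3.
Since rank = 3 (the number of vectors), the set is linearly independent.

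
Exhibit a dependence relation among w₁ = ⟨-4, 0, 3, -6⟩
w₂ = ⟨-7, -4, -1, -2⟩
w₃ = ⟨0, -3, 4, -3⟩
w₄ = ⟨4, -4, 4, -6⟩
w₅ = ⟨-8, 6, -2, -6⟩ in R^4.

2w₁ - 2w₃ - w₅ = 0

Write the vectors as columns of a matrix and find a nonzero vector in its null space.
One solution (up to scaling) is (2, 0, -2, 0, -1).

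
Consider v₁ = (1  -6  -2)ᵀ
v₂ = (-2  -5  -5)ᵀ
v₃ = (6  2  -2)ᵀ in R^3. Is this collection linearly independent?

Place the vectors as rows of a 3×3 matrix and reduce to echelon form.
The reduction yields 3 nonzero rows, so the rank is 3.
Since rank = 3 (the number of vectors), the set is linearly independent.

linearly independent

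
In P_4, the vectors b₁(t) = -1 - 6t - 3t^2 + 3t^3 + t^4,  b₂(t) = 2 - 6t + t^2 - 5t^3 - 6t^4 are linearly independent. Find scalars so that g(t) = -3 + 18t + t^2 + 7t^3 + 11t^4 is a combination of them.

Identify each element with its coordinate vector in ℝ⁵ via {1, t, …, t^4}.
Write g = a₁b₁ + a₂b₂ and equate components.
Row-reducing the augmented matrix gives the unique coefficients (a₁, a₂) = (-1, -2).

g = -b₁ - 2b₂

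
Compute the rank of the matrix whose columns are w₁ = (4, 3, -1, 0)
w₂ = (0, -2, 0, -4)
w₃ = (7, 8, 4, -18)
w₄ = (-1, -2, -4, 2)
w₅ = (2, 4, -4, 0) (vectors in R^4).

Apply Gaussian elimination to the matrix whose rows are w₁, w₂, w₃, w₄, w₅.
Exactly 4 pivots survive; hence the rank is 4.
(With 5 elements in a 4-dimensional space the rank is at most 4.)

rank 4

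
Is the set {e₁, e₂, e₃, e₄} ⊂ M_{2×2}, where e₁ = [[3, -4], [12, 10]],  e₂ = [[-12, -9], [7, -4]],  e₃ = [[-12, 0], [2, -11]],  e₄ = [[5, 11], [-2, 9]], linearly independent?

Write each element as a coordinate vector in ℝ⁴ using {E₁₁, E₁₂, E₂₁, E₂₂}.
The matrix [e₁|e₂|e₃|e₄] has determinant -12189.
A nonzero determinant means the columns are linearly independent.

linearly independent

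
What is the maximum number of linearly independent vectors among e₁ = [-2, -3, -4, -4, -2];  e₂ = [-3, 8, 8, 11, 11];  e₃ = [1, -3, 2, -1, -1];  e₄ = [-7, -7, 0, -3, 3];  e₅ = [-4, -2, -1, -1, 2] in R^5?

Put the 5×5 matrix [e₁|e₂|e₃|e₄|e₅] into echelon form.
The echelon form has 3 nonzero rows, so the rank is 3.

3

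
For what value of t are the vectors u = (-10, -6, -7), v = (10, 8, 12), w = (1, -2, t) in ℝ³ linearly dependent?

Place the vectors as rows of a 3×3 matrix; dependence ⇔ determinant zero.
Cofactor expansion gives det = -20*t - 116.
This vanishes exactly when t = -29/5.

t = -29/5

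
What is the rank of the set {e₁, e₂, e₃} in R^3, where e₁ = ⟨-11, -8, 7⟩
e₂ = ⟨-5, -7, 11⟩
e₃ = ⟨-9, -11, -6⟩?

3

Row-reduce the 3×3 matrix with these as rows.
Reduction leaves 3 leading entries, giving rank 3.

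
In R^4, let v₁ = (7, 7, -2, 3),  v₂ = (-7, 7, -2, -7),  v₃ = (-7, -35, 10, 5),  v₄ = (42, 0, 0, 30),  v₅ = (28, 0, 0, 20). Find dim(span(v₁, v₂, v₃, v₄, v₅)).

Row-reduce the 5×4 matrix with these as rows.
Exactly 2 pivots survive; hence the rank is 2.
(With 5 elements in a 4-dimensional space the rank is at most 4.)

2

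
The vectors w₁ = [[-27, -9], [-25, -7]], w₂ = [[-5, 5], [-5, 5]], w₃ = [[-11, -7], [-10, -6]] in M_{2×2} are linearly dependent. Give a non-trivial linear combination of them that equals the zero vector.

Write each element as a vector in ℝ⁴ using {E₁₁, E₁₂, E₂₁, E₂₂}.
Set up α₁w₁ + … + α₃w₃ = 0 and solve the homogeneous system.
A generator of the null space is (1, -1, -2).

w₁ - w₂ - 2w₃ = 0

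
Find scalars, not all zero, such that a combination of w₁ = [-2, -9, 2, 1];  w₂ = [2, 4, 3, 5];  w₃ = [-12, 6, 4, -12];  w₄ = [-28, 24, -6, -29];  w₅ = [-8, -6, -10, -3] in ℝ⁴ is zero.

2w₁ - 2w₃ + w₄ - w₅ = 0

Row-reduce the matrix with w₁, w₂, w₃, w₄, w₅ as columns; the null space gives the coefficients.
One solution (up to scaling) is (2, 0, -2, 1, -1).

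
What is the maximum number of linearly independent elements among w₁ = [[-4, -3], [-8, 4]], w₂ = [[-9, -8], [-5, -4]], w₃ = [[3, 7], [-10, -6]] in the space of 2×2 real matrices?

3

Use coordinates relative to {E₁₁, E₁₂, E₂₁, E₂₂}.
Form the matrix with w₁, w₂, w₃ as columns and reduce.
The echelon form has 3 nonzero rows, so the rank is 3.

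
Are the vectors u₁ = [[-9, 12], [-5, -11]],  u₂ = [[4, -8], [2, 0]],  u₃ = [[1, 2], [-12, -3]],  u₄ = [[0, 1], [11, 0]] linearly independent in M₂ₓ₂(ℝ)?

Write each element as a coordinate vector in ℝ⁴ using {E₁₁, E₁₂, E₂₁, E₂₂}.
The matrix [u₁|u₂|u₃|u₄] has determinant 3272.
A nonzero determinant means the columns are linearly independent.

linearly independent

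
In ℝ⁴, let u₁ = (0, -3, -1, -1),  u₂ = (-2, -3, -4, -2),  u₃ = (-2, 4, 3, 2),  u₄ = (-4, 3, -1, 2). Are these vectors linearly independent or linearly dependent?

The matrix [u₁|u₂|u₃|u₄] has determinant -44.
A nonzero determinant means the columns are linearly independent.

linearly independent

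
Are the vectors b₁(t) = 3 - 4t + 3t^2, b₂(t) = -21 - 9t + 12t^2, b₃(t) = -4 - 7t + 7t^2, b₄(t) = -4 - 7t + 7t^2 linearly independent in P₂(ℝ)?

Write each element as a coordinate vector in ℝ³ using {1, t, t^2}.
There are 4 vectors in a 3-dimensional space, so they cannot be linearly independent.

linearly dependent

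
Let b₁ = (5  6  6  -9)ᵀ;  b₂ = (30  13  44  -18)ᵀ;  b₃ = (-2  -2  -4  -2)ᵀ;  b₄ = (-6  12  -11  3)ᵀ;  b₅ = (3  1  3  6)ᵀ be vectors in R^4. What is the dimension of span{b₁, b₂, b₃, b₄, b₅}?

dim = 4

Put the 4×5 matrix [b₁|b₂|b₃|b₄|b₅] into echelon form.
Reduction leaves 4 leading entries, giving rank 4.
(With 5 elements in a 4-dimensional space the rank is at most 4.)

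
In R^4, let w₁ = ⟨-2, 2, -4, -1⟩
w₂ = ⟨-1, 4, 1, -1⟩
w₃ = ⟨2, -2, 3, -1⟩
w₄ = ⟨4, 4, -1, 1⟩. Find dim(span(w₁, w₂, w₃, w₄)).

Apply Gaussian elimination to the matrix whose rows are w₁, w₂, w₃, w₄.
The echelon form has 4 nonzero rows, so the rank is 4.

dim = 4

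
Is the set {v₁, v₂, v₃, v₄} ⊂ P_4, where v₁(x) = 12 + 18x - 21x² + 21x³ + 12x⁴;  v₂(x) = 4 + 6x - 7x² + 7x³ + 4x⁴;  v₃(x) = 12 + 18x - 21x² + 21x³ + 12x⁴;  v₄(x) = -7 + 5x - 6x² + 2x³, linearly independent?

Take coordinates with respect to the standard basis {1, x, …, x⁴}.
One vector is a scalar multiple of another, so the set is dependent.

linearly dependent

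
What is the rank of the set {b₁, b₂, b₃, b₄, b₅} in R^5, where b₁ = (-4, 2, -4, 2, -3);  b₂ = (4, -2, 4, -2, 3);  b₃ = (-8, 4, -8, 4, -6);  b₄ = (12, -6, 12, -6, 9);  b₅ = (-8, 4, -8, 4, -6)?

Put the 5×5 matrix [b₁|b₂|b₃|b₄|b₅] into echelon form.
The echelon form has 1 nonzero row, so the rank is 1.

1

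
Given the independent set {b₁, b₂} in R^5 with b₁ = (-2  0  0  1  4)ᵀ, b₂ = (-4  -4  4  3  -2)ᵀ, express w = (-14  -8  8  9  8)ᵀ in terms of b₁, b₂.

Solve the system with b₁, b₂ as columns and w as the right-hand side.
The system has the unique solution (c₁, c₂) = (3, 2).

w = 3b₁ + 2b₂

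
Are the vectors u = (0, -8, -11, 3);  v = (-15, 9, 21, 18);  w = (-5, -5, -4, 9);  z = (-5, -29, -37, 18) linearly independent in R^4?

Form the 4×4 matrix with these as columns; its determinant is 0.
A zero determinant means the columns are linearly dependent.
Indeed 3u + v - 3w = 0.

linearly dependent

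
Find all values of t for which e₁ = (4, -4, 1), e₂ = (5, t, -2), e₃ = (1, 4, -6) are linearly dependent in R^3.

Dependence holds iff the 3×3 matrix [e₁ e₂ e₃] is singular.
Expanding, det = -25*t - 60.
This vanishes exactly when t = -12/5.

t = -12/5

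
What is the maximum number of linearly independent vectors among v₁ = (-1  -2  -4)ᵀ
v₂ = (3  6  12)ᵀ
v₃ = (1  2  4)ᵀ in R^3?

1

Put the 3×3 matrix [v₁|v₂|v₃] into echelon form.
The echelon form has 1 nonzero row, so the rank is 1.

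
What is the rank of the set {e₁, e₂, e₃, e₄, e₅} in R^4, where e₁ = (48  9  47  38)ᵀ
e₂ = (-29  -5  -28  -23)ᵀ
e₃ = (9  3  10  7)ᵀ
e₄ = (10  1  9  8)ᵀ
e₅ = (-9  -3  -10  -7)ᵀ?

Row-reduce the 5×4 matrix with these as rows.
There are 2 pivot columns, so rank = 2.
(With 5 elements in a 4-dimensional space the rank is at most 4.)

rank 2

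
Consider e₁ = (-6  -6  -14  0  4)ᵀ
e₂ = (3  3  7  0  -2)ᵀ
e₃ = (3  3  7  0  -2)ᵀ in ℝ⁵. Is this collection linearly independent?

One vector is a scalar multiple of another, so the set is dependent.

linearly dependent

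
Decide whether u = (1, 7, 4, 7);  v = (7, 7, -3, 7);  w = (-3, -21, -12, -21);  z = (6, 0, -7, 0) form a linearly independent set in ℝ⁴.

Place the vectors as rows of a 4×4 matrix and reduce to echelon form.
The reduction yields 2 nonzero rows, so the rank is 2.
Since rank 2 < 4, the set is linearly dependent.

linearly dependent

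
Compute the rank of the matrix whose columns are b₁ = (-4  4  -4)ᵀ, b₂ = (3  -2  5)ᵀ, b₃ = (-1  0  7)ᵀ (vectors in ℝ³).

rank 3

Put the 3×3 matrix [b₁|b₂|b₃] into echelon form.
There are 3 pivot columns, so rank = 3.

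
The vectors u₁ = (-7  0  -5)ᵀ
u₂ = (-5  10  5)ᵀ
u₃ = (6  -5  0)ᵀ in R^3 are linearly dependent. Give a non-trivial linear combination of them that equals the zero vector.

Write the vectors as columns of a matrix and find a nonzero vector in its null space.
The free variable yields coefficients (1, 1, 2) (any nonzero multiple also works).

u₁ + u₂ + 2u₃ = 0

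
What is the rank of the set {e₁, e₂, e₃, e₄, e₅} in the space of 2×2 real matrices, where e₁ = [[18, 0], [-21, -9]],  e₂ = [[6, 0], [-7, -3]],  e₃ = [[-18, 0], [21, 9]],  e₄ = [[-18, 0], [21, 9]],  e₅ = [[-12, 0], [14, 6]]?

1

Pass to coordinate vectors with respect to the basis {E₁₁, E₁₂, E₂₁, E₂₂}.
Row-reduce the 5×4 matrix with these as rows.
The echelon form has 1 nonzero row, so the rank is 1.
(With 5 elements in a 4-dimensional space the rank is at most 4.)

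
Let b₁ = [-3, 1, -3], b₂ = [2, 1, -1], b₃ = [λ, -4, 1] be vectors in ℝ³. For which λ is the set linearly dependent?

The vectors are dependent exactly when the determinant of the matrix with rows b₁, b₂, b₃ vanishes.
The determinant works out to 2*λ + 31.
Solving 2*λ + 31 = 0 yields λ = -31/2.

λ = -31/2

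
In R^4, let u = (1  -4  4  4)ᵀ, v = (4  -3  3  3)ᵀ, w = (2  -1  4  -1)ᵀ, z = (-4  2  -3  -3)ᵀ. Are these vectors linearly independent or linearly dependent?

linearly independent

Place the vectors as rows of a 4×4 matrix and reduce to echelon form.
The reduction yields 4 nonzero rows, so the rank is 4.
Since rank = 4 (the number of vectors), the set is linearly independent.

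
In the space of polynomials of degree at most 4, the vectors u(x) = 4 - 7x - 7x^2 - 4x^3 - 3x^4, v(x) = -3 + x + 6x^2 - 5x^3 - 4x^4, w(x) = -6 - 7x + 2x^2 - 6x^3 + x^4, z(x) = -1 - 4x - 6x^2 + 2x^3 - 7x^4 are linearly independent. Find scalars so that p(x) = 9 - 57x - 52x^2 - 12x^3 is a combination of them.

Take coordinate vectors relative to {1, x, …, x^4}.
Set up the augmented matrix [u | v | w | z | p] and row-reduce.
The system has the unique solution (a₁, …, a₄) = (4, -4, 3, 1).

p = 4u - 4v + 3w + z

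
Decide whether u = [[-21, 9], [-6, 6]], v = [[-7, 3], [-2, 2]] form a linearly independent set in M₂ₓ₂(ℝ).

linearly dependent

Take coordinates with respect to the standard basis {E₁₁, E₁₂, E₂₁, E₂₂}.
One vector is a scalar multiple of another, so the set is dependent.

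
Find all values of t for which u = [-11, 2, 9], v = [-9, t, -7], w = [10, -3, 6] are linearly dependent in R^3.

Place the vectors as rows of a 3×3 matrix; dependence ⇔ determinant zero.
The determinant works out to 442 - 156*t.
This vanishes exactly when t = 17/6.

t = 17/6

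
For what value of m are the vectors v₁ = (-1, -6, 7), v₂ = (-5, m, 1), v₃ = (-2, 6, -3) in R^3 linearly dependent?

m = 6

Place the vectors as rows of a 3×3 matrix; dependence ⇔ determinant zero.
The determinant works out to 17*m - 102.
Solving 17*m - 102 = 0 yields m = 6.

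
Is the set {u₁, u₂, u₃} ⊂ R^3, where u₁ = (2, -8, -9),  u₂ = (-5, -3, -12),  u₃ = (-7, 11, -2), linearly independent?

linearly independent

Place the vectors as rows of a 3×3 matrix and reduce to echelon form.
The reduction yields 3 nonzero rows, so the rank is 3.
Since rank = 3 (the number of vectors), the set is linearly independent.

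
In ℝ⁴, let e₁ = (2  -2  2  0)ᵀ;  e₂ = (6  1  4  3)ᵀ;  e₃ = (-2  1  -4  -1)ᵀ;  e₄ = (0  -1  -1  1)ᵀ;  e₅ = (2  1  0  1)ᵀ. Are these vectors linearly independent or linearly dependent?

There are 5 vectors in a 4-dimensional space, so they cannot be linearly independent.

linearly dependent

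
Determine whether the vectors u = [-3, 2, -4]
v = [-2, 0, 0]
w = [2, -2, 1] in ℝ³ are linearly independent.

The matrix [u|v|w] has determinant -12.
A nonzero determinant means the columns are linearly independent.

linearly independent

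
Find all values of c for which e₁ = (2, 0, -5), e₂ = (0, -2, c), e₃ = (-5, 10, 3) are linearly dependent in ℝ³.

Dependence holds iff the 3×3 matrix [e₁ e₂ e₃] is singular.
Cofactor expansion gives det = 38 - 20*c.
Setting this to zero gives c = 19/10.

c = 19/10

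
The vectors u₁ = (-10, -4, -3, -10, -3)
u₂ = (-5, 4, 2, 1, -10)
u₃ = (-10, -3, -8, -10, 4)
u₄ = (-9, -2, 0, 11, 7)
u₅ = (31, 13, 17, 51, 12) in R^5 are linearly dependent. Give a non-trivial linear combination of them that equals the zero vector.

Solve the homogeneous system with u₁, u₂, u₃, u₄, u₅ as columns by row-reducing the coefficient matrix.
A generator of the null space is (3, 0, 1, -1, 1).

3u₁ + u₃ - u₄ + u₅ = 0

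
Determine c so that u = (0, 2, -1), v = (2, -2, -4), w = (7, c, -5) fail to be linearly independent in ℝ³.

c = -25

Place the vectors as rows of a 3×3 matrix; dependence ⇔ determinant zero.
Expanding, det = -2*c - 50.
This vanishes exactly when c = -25.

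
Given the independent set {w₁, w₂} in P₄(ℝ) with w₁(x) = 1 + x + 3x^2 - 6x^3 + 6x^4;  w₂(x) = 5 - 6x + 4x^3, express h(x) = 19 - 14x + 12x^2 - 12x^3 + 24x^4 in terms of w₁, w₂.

h = 4w₁ + 3w₂

Take coordinate vectors relative to {1, x, …, x^4}.
Solve the system with w₁, w₂ as columns and h as the right-hand side.
Row-reducing the augmented matrix gives the unique coefficients (α₁, α₂) = (4, 3).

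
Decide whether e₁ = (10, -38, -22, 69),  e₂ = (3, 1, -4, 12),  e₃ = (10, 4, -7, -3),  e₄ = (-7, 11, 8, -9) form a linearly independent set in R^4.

linearly dependent

Form the 4×4 matrix with these as columns; its determinant is 0.
A zero determinant means the columns are linearly dependent.
Indeed e₁ - 3e₂ + 2e₃ + 3e₄ = 0.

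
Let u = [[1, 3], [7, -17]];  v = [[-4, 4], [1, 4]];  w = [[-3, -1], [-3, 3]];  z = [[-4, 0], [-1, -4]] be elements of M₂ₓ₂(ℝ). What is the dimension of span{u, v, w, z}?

3

Represent each element by its coordinate vector in ℝ⁴.
Row-reduce the 4×4 matrix with these as rows.
The echelon form has 3 nonzero rows, so the rank is 3.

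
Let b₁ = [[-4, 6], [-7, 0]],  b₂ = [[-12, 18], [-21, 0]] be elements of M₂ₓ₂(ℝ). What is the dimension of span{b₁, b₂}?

dim = 1

Represent each element by its coordinate vector in ℝ⁴.
Row-reduce the 2×4 matrix with these as rows.
There is 1 pivot column, so rank = 1.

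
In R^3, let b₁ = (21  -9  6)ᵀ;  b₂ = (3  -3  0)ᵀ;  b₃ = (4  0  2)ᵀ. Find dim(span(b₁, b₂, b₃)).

2

Put the 3×3 matrix [b₁|b₂|b₃] into echelon form.
The echelon form has 2 nonzero rows, so the rank is 2.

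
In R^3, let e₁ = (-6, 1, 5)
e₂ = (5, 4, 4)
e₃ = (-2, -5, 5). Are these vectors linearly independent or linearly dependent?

Row-reduce the matrix whose columns are e₁, e₂, e₃.
The reduction yields 3 nonzero rows, so the rank is 3.
Since rank = 3 (the number of vectors), the set is linearly independent.

linearly independent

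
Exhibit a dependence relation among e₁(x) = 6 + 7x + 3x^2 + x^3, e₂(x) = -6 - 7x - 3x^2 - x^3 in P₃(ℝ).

e₁ + e₂ = 0

Take coordinates with respect to {1, x, …, x^3}.
Set up α₁e₁ + α₂e₂ = 0 and solve the homogeneous system.
The free variable yields coefficients (1, 1) (any nonzero multiple also works).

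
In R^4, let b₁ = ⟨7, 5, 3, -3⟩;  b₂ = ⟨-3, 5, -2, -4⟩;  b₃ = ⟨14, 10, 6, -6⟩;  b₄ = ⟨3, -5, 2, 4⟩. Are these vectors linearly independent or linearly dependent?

Form the 4×4 matrix with these as columns; its determinant is 0.
A zero determinant means the columns are linearly dependent.

linearly dependent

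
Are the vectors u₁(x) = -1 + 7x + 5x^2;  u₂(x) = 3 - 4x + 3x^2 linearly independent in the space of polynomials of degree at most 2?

linearly independent

Write each element as a coordinate vector in ℝ³ using {1, x, x^2}.
Row-reduce the matrix whose columns are u₁, u₂.
The reduction yields 2 nonzero rows, so the rank is 2.
Since rank = 2 (the number of vectors), the set is linearly independent.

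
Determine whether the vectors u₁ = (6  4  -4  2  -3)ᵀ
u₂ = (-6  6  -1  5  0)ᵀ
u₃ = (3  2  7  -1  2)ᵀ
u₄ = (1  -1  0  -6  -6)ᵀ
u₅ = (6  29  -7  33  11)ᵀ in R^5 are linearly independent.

Place the vectors as rows of a 5×5 matrix and reduce to echelon form.
The reduction yields 4 nonzero rows, so the rank is 4.
Since rank 4 < 5, the set is linearly dependent.

linearly dependent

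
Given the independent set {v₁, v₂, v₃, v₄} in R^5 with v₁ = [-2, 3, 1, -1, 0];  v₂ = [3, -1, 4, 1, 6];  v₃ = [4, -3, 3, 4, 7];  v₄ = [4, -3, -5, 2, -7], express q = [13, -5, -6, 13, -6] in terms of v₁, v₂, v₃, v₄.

Write q = c₁v₁ + … + c₄v₄ and equate components.
Row-reducing the augmented matrix gives the unique coefficients (c₁, …, c₄) = (4, -1, 3, 3).

q = 4v₁ - v₂ + 3v₃ + 3v₄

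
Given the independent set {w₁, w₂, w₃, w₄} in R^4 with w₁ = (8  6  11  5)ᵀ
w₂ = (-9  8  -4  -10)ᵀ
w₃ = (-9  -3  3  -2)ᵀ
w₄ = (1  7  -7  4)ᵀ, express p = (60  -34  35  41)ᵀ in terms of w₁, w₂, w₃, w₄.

p = w₁ - 4w₂ - 2w₃ - 2w₄

Set up the augmented matrix [w₁ | w₂ | w₃ | w₄ | p] and row-reduce.
The system has the unique solution (a₁, …, a₄) = (1, -4, -2, -2).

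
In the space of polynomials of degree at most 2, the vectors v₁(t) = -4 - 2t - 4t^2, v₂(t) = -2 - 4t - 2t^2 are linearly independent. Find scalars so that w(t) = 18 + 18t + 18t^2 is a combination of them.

w = -3v₁ - 3v₂

Identify each element with its coordinate vector in ℝ³ via {1, t, t^2}.
Set up the augmented matrix [v₁ | v₂ | w] and row-reduce.
The system has the unique solution (α₁, α₂) = (-3, -3).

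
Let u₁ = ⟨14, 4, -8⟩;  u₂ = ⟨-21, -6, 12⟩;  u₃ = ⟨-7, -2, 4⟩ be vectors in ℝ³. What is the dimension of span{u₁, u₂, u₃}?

1

Row-reduce the 3×3 matrix with these as rows.
Reduction leaves 1 leading entry, giving rank 1.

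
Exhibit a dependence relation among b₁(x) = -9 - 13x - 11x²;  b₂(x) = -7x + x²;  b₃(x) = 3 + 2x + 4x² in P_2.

Pass to coordinate vectors relative to the basis {1, x, x²}.
Write the vectors as columns of a matrix and find a nonzero vector in its null space.
The free variable yields coefficients (1, -1, 3) (any nonzero multiple also works).

b₁ - b₂ + 3b₃ = 0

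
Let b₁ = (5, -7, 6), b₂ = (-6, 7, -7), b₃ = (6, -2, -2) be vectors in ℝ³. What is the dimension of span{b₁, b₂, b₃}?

dim = 3

Row-reduce the 3×3 matrix with these as rows.
There are 3 pivot columns, so rank = 3.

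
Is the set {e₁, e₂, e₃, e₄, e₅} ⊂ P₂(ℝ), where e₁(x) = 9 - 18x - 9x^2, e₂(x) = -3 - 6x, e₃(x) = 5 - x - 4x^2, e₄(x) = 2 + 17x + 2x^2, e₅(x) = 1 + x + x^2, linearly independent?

Take coordinates with respect to the standard basis {1, x, x^2}.
There are 5 vectors in a 3-dimensional space, so they cannot be linearly independent.

linearly dependent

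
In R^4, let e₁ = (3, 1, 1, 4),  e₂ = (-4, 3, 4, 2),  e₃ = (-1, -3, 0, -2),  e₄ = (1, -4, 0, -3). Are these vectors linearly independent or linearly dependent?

linearly independent

The matrix [e₁|e₂|e₃|e₄] has determinant -109.
A nonzero determinant means the columns are linearly independent.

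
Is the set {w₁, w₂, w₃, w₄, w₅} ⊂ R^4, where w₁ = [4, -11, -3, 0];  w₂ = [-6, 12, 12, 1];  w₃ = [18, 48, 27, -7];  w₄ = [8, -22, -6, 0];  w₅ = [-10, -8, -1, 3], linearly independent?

There are 5 vectors in a 4-dimensional space, so they cannot be linearly independent.

linearly dependent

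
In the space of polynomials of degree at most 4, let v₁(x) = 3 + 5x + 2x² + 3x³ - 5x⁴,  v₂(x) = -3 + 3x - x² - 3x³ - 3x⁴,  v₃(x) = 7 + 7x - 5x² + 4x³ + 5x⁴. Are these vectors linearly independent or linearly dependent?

Write each element as a coordinate vector in ℝ⁵ using {1, x, …, x⁴}.
Row-reduce the matrix whose columns are v₁, v₂, v₃.
The reduction yields 3 nonzero rows, so the rank is 3.
Since rank = 3 (the number of vectors), the set is linearly independent.

linearly independent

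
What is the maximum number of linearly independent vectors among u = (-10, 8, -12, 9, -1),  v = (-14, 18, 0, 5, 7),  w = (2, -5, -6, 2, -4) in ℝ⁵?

2

Form the matrix with u, v, w as columns and reduce.
Exactly 2 pivots survive; hence the rank is 2.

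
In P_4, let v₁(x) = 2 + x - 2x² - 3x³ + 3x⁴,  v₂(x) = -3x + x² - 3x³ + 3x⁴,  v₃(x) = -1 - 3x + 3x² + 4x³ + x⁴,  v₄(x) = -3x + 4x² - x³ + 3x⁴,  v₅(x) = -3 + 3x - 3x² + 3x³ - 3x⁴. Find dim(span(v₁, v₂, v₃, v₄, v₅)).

5

Use coordinates relative to {1, x, …, x⁴}.
Put the 5×5 matrix [v₁|v₂|v₃|v₄|v₅] into echelon form.
Reduction leaves 5 leading entries, giving rank 5.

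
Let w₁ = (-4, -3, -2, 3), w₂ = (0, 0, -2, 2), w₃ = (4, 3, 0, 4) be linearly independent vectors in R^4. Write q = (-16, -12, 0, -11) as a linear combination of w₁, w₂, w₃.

q = w₁ - w₂ - 3w₃

Set up the augmented matrix [w₁ | w₂ | w₃ | q] and row-reduce.
The system has the unique solution (α₁, α₂, α₃) = (1, -1, -3).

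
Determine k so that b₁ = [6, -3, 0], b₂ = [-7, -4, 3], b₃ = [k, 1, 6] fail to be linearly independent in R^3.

k = -32

The set is linearly dependent precisely when det[b₁; b₂; b₃] = 0.
Expanding, det = -9*k - 288.
Setting this to zero gives k = -32.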